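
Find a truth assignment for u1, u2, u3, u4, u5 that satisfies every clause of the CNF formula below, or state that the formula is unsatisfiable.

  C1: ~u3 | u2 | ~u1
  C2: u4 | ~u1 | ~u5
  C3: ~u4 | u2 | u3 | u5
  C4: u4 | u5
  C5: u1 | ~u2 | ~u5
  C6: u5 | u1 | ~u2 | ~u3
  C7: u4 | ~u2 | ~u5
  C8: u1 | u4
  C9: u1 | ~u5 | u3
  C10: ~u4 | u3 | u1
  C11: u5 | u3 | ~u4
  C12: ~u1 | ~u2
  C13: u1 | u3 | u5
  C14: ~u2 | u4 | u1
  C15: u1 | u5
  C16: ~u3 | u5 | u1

Branch on u4: set u4 = 1.
Branch on u3: set u3 = 1.
Branch on u2: set u2 = 0.
The clause (~u1) is unit, so u1 = 0.
The clause (u5) is unit, so u5 = 1.
All clauses are satisfied.

u1: 0, u2: 0, u3: 1, u4: 1, u5: 1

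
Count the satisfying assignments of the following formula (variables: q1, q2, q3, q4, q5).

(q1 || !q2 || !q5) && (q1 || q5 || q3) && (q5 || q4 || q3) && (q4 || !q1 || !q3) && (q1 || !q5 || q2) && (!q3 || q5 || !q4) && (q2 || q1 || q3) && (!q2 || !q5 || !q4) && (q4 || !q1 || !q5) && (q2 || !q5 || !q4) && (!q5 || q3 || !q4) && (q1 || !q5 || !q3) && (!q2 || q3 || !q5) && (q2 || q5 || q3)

There are 2^5 = 32 truth assignments over (q1, q2, q3, q4, q5).
Split on q5. With q5 = true, the clauses containing q5 are satisfied and !q5 drops from the rest; 0 of the 2^4 = 16 assignments to the other variables satisfy what remains.
With q5 = false, by the same count on the reduced clause set, 3 assignments work.
(One model: q1=F, q2=F, q3=T, q4=F, q5=F.)
Total: 0 + 3 = 3.

3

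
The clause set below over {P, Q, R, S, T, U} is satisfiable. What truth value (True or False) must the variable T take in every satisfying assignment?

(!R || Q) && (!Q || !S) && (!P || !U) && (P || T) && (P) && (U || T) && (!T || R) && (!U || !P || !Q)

True

Suppose T = false.
The clause (P) is unit, so P = true.
The clause (!U) is unit, so U = false.
Now (U) is unsatisfied and unit — conflict.
So every satisfying assignment has T = True.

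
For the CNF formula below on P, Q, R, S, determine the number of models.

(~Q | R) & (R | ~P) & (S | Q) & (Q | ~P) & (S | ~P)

5

There are 2^4 = 16 truth assignments over (P, Q, R, S).
Split on P. With P = 1, the clauses containing P are satisfied and ~P drops from the rest; 1 of the 2^3 = 8 assignments to the other variables satisfy what remains.
With P = 0, by the same count on the reduced clause set, 4 assignments work.
Total: 1 + 4 = 5.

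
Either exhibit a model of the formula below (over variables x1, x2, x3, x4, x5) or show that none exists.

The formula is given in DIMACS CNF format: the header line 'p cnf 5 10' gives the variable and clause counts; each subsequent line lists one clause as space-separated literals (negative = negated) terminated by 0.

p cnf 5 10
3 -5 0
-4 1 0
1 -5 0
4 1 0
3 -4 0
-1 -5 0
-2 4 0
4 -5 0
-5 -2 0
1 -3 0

Try x3 = True.
The clause (x1) is unit, so x1 = True.
The clause (¬x5) is unit, so x5 = False.
Try x2 = False.
No clause remains; x4 is free.

x1=True,  x2=False,  x3=True,  x4=False,  x5=False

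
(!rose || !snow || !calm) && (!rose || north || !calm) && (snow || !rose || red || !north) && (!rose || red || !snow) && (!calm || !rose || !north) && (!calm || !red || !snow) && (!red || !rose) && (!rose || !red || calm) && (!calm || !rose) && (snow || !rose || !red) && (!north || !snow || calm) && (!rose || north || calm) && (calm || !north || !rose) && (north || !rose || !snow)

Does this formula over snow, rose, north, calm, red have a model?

Branch on red: set red = false.
Branch on rose: set rose = false.
Branch on north: set north = true.
Branch on snow: set snow = true.
Unit clause (calm) forces calm = true.
All clauses are satisfied.
A satisfying assignment: snow ↦ true; rose ↦ false; north ↦ true; calm ↦ true; red ↦ false.

Satisfiable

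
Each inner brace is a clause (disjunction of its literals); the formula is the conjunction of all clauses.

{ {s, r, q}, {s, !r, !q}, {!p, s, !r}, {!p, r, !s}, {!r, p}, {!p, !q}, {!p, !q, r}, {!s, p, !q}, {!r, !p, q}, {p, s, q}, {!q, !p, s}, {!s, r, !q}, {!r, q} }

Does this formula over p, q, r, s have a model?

Satisfiable

Try r = false.
Try s = false.
From the singleton clause (q), q = true.
From the singleton clause (!p), p = false.
All clauses are satisfied.
A satisfying assignment: p=false,  q=true,  r=false,  s=false.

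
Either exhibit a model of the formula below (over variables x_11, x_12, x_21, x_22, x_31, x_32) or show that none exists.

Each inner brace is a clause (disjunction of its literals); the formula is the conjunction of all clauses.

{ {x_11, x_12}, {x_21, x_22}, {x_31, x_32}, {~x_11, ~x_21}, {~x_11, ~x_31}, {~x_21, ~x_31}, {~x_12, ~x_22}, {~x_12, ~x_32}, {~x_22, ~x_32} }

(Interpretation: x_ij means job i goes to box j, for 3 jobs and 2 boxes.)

Branch on x_11: set x_11 = 1.
(~x_21) alone gives x_21 = 0.
(x_22) alone gives x_22 = 1.
(~x_31) alone gives x_31 = 0.
(x_32) alone gives x_32 = 1.
That conflicts with the unit clause (~x_32).
That branch fails; take x_11 = 0 instead.
(x_12) alone gives x_12 = 1.
(~x_22) alone gives x_22 = 0.
(x_21) alone gives x_21 = 1.
(~x_31) alone gives x_31 = 0.
(x_32) alone gives x_32 = 1.
That conflicts with the unit clause (~x_32).
Both values of x_11 lead to a conflict.

UNSATISFIABLE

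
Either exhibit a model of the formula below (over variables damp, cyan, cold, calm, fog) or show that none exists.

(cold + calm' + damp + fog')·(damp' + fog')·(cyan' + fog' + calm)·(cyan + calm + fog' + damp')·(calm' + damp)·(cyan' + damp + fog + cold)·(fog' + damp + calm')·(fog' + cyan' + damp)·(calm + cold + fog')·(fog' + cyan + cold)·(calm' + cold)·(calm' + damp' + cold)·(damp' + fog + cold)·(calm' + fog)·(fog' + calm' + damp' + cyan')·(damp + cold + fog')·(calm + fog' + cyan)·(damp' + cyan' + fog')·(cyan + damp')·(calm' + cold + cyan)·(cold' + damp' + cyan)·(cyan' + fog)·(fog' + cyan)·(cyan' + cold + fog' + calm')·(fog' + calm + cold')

damp: 0, cyan: 0, cold: 0, calm: 0, fog: 0

Try damp = 0.
Unit clause (calm') forces calm = 0.
Try cyan = 0.
Unit clause (fog') forces fog = 0.
No clause remains; cold is free.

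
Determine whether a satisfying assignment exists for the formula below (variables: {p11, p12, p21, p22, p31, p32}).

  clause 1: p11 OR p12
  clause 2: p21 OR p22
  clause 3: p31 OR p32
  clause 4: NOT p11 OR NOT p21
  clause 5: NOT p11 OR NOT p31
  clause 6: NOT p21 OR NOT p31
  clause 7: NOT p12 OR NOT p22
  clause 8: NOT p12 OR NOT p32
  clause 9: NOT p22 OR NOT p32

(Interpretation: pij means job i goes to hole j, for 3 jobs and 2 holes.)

Suppose p11 = true.
(NOT p21) alone gives p21 = false.
(p22) alone gives p22 = true.
(NOT p31) alone gives p31 = false.
(p32) alone gives p32 = true.
Now (NOT p32) is unsatisfied and unit — conflict.
That branch fails; take p11 = false instead.
(p12) alone gives p12 = true.
(NOT p22) alone gives p22 = false.
(p21) alone gives p21 = true.
(NOT p31) alone gives p31 = false.
(p32) alone gives p32 = true.
Now (NOT p32) is unsatisfied and unit — conflict.
Either choice for p11 ends in contradiction.
No assignment satisfies every clause.

Unsatisfiable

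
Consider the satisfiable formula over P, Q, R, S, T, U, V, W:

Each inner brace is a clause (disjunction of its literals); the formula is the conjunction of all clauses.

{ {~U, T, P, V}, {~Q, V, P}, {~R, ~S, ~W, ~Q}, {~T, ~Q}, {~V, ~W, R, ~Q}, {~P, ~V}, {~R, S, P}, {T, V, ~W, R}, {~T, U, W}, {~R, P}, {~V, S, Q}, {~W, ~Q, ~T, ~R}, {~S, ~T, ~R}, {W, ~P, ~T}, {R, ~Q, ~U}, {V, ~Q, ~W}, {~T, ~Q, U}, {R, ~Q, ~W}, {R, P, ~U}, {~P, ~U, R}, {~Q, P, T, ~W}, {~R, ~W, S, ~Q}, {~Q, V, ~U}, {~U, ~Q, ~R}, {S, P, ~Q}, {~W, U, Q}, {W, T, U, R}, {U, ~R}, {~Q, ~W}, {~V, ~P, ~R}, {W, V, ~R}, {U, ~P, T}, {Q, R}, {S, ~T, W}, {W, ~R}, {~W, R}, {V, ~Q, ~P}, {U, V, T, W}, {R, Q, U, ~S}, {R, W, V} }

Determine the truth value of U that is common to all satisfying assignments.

Suppose U = 0.
The clause (~R) is unit, so R = 0.
The clause (Q) is unit, so Q = 1.
The clause (~T) is unit, so T = 0.
The clause (~W) is unit, so W = 0.
That conflicts with the unit clause (W).
So every satisfying assignment has U = True.

True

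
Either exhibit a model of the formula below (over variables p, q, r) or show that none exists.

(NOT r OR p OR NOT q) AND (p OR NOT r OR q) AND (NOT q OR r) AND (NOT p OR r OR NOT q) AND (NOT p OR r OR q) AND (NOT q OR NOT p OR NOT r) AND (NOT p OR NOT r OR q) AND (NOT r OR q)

p=false,  q=false,  r=false

Try q = false.
The clause (NOT r) is unit, so r = false.
The clause (NOT p) is unit, so p = false.
Every clause now holds.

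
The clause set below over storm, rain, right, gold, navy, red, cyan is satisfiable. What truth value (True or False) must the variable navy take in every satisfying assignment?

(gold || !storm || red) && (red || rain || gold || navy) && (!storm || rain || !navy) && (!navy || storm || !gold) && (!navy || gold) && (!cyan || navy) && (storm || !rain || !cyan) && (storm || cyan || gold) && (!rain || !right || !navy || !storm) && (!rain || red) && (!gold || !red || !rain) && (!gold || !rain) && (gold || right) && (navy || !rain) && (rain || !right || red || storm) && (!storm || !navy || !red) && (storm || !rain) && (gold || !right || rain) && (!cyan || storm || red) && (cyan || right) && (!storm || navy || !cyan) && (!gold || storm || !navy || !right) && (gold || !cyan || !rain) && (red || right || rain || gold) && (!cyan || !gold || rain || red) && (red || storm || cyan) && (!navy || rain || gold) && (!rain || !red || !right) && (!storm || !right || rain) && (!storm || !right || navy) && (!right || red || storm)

Suppose navy = true.
(gold) alone gives gold = true.
(storm) alone gives storm = true.
(rain) alone gives rain = true.
But (!rain) is also a unit clause — contradiction.
So every satisfying assignment has navy = False.

False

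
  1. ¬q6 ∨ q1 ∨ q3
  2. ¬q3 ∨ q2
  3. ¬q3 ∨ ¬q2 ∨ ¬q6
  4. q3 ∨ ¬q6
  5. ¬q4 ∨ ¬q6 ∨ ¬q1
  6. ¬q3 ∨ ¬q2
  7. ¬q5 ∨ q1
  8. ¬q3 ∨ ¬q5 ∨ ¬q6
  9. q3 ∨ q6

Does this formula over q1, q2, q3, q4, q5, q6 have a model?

No

Try q3 = False.
(¬q6) alone gives q6 = False.
But (q6) is also a unit clause — contradiction.
Backtrack on q3: now try q3 = True.
(q2) alone gives q2 = True.
But (¬q2) is also a unit clause — contradiction.
Either choice for q3 ends in contradiction.
No assignment satisfies every clause.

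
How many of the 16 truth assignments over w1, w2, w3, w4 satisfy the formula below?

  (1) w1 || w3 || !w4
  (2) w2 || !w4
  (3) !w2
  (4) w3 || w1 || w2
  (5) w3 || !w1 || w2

There are 2^4 = 16 truth assignments over (w1, w2, w3, w4).
Check each against the 5 clauses (columns in the order w1, w2, w3, w4):
  F F F F  ✗ fails (w3 || w1 || w2)
  F F F T  ✗ fails (w1 || w3 || !w4)
  F F T F  ✓ satisfies all
  F F T T  ✗ fails (w2 || !w4)
  F T F F  ✗ fails (!w2)
  F T F T  ✗ fails (w1 || w3 || !w4)
  F T T F  ✗ fails (!w2)
  F T T T  ✗ fails (!w2)
  T F F F  ✗ fails (w3 || !w1 || w2)
  T F F T  ✗ fails (w2 || !w4)
  T F T F  ✓ satisfies all
  T F T T  ✗ fails (w2 || !w4)
  T T F F  ✗ fails (!w2)
  T T F T  ✗ fails (!w2)
  T T T F  ✗ fails (!w2)
  T T T T  ✗ fails (!w2)
2 of the 16 rows are models.

2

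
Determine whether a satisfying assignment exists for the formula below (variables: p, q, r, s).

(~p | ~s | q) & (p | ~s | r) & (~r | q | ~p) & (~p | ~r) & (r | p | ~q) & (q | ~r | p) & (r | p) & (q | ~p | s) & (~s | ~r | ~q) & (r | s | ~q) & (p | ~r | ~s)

Suppose p = 1.
From the singleton clause (~r), r = 0.
Suppose s = 1.
From the singleton clause (q), q = 1.
All clauses are satisfied.
A satisfying assignment: p ↦ 1, q ↦ 1, r ↦ 0, s ↦ 1.

Yes, satisfiable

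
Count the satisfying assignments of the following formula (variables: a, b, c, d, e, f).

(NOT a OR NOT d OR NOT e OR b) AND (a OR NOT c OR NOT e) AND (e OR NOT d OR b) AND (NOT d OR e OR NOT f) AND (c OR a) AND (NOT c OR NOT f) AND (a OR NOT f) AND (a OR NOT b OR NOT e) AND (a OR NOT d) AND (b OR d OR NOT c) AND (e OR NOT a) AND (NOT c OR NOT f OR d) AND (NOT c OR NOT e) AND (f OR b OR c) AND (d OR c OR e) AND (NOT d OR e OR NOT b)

There are 2^6 = 64 truth assignments over (a, b, c, d, e, f).
Split on c. With c = true, the clauses containing c are satisfied and NOT c drops from the rest; 1 of the 2^5 = 32 assignments to the other variables satisfy what remains.
With c = false, by the same count on the reduced clause set, 5 assignments work.
Total: 1 + 5 = 6.

6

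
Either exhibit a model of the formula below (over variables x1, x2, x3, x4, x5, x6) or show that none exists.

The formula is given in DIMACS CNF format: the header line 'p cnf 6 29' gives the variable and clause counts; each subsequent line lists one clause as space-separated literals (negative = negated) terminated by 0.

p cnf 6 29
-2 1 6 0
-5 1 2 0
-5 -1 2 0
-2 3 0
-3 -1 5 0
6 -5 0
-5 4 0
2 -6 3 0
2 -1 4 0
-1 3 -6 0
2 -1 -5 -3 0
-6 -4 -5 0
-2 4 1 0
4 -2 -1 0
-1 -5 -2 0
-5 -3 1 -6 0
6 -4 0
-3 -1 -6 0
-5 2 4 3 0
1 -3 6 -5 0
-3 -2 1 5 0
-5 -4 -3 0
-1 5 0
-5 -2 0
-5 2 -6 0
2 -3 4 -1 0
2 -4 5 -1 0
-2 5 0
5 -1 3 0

Try x2 = False.
Try x5 = False.
The clause (¬x1) is unit, so x1 = False.
Try x6 = True.
The clause (x3) is unit, so x3 = True.
Every clause is now satisfied; x4 is unconstrained.

x1 ↦ False,  x2 ↦ False,  x3 ↦ True,  x4 ↦ True,  x5 ↦ False,  x6 ↦ True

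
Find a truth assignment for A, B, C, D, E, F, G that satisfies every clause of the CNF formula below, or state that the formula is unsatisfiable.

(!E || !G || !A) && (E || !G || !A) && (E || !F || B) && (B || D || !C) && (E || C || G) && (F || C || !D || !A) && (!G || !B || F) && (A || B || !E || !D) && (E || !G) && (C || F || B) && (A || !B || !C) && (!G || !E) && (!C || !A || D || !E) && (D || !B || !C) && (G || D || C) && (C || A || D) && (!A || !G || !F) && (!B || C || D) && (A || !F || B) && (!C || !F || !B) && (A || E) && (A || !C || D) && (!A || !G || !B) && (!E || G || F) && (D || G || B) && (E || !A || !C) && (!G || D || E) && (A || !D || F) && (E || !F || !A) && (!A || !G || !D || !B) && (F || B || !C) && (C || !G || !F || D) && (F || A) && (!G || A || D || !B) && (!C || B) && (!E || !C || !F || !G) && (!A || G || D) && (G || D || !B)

Suppose E = true.
Unit clause (!G) forces G = false.
Unit clause (F) forces F = true.
Suppose D = true.
Suppose A = false.
Unit clause (B) forces B = true.
Unit clause (!C) forces C = false.
All clauses are satisfied.

A ↦ false; B ↦ true; C ↦ false; D ↦ true; E ↦ true; F ↦ true; G ↦ false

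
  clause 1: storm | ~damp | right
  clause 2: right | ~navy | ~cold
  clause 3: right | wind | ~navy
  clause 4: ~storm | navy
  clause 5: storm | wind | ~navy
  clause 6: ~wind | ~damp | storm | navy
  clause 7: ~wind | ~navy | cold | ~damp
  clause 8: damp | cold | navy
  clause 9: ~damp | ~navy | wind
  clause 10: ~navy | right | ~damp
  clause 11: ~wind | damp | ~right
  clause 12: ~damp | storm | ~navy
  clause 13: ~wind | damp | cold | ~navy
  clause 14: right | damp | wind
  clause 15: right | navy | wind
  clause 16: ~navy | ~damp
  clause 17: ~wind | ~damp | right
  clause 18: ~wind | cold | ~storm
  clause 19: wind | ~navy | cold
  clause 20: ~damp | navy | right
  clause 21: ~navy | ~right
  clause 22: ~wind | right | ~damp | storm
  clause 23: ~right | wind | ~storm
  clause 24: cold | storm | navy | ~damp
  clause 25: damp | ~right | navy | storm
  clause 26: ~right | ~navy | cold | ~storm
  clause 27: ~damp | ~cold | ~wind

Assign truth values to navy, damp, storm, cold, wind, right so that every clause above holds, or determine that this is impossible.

Branch on storm: set storm = 0.
Branch on damp: set damp = 0.
Branch on wind: set wind = 1.
From the singleton clause (~right), right = 0.
Branch on navy: set navy = 0.
From the singleton clause (cold), cold = 1.
All clauses are satisfied.

navy=0,  damp=0,  storm=0,  cold=1,  wind=1,  right=0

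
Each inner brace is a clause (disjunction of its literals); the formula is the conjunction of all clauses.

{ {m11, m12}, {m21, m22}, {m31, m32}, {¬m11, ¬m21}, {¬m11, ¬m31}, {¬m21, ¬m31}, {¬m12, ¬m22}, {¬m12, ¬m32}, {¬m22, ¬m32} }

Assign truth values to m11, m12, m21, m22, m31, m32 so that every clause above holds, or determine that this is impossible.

UNSATISFIABLE

Try m11 = True.
From the singleton clause (¬m21), m21 = False.
From the singleton clause (m22), m22 = True.
From the singleton clause (¬m31), m31 = False.
From the singleton clause (m32), m32 = True.
But (¬m32) is also a unit clause — contradiction.
So m11 must be the other value — set m11 = False.
From the singleton clause (m12), m12 = True.
From the singleton clause (¬m22), m22 = False.
From the singleton clause (m21), m21 = True.
From the singleton clause (¬m31), m31 = False.
From the singleton clause (m32), m32 = True.
But (¬m32) is also a unit clause — contradiction.
Both values of m11 lead to a conflict.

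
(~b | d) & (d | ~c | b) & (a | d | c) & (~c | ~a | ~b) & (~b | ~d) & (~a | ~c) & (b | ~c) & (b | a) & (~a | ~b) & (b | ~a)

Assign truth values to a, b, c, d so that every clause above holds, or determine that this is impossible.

UNSATISFIABLE

Try b = 0.
The clause (~c) is unit, so c = 0.
The clause (a) is unit, so a = 1.
That conflicts with the unit clause (~a).
That branch fails; take b = 1 instead.
The clause (d) is unit, so d = 1.
That conflicts with the unit clause (~d).
Both values of b lead to a conflict.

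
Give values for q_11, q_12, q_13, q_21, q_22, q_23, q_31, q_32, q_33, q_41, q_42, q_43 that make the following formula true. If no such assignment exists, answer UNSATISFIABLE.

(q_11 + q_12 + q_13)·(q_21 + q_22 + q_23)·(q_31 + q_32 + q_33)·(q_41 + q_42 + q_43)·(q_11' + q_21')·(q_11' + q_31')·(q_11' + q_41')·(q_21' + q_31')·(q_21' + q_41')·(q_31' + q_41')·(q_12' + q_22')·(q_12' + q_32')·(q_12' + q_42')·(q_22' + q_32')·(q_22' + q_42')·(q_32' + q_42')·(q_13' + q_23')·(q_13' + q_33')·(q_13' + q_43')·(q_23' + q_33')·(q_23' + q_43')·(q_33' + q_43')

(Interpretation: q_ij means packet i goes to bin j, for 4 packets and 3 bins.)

UNSATISFIABLE

Branch on q_11: set q_11 = 0.
Branch on q_12: set q_12 = 1.
The clause (q_22') is unit, so q_22 = 0.
The clause (q_32') is unit, so q_32 = 0.
The clause (q_42') is unit, so q_42 = 0.
Branch on q_21: set q_21 = 1.
The clause (q_31') is unit, so q_31 = 0.
The clause (q_33) is unit, so q_33 = 1.
The clause (q_41') is unit, so q_41 = 0.
The clause (q_43) is unit, so q_43 = 1.
But (q_43') is also a unit clause — contradiction.
That branch fails; take q_21 = 0 instead.
The clause (q_23) is unit, so q_23 = 1.
The clause (q_13') is unit, so q_13 = 0.
The clause (q_33') is unit, so q_33 = 0.
The clause (q_31) is unit, so q_31 = 1.
The clause (q_41') is unit, so q_41 = 0.
The clause (q_43) is unit, so q_43 = 1.
But (q_43') is also a unit clause — contradiction.
Neither q_21 = 1 nor q_21 = 0 works.
That branch fails; take q_12 = 0 instead.
The clause (q_13) is unit, so q_13 = 1.
The clause (q_23') is unit, so q_23 = 0.
The clause (q_33') is unit, so q_33 = 0.
The clause (q_43') is unit, so q_43 = 0.
Branch on q_21: set q_21 = 1.
The clause (q_31') is unit, so q_31 = 0.
The clause (q_32) is unit, so q_32 = 1.
The clause (q_41') is unit, so q_41 = 0.
The clause (q_42) is unit, so q_42 = 1.
But (q_42') is also a unit clause — contradiction.
That branch fails; take q_21 = 0 instead.
The clause (q_22) is unit, so q_22 = 1.
The clause (q_32') is unit, so q_32 = 0.
The clause (q_31) is unit, so q_31 = 1.
The clause (q_41') is unit, so q_41 = 0.
The clause (q_42) is unit, so q_42 = 1.
But (q_42') is also a unit clause — contradiction.
Neither q_21 = 1 nor q_21 = 0 works.
Neither q_12 = 1 nor q_12 = 0 works.
That branch fails; take q_11 = 1 instead.
The clause (q_21') is unit, so q_21 = 0.
The clause (q_31') is unit, so q_31 = 0.
The clause (q_41') is unit, so q_41 = 0.
Branch on q_22: set q_22 = 1.
The clause (q_12') is unit, so q_12 = 0.
The clause (q_32') is unit, so q_32 = 0.
The clause (q_33) is unit, so q_33 = 1.
The clause (q_42') is unit, so q_42 = 0.
The clause (q_43) is unit, so q_43 = 1.
But (q_43') is also a unit clause — contradiction.
That branch fails; take q_22 = 0 instead.
The clause (q_23) is unit, so q_23 = 1.
The clause (q_13') is unit, so q_13 = 0.
The clause (q_33') is unit, so q_33 = 0.
The clause (q_32) is unit, so q_32 = 1.
The clause (q_12') is unit, so q_12 = 0.
The clause (q_42') is unit, so q_42 = 0.
The clause (q_43) is unit, so q_43 = 1.
But (q_43') is also a unit clause — contradiction.
Neither q_22 = 1 nor q_22 = 0 works.
Neither q_11 = 1 nor q_11 = 0 works.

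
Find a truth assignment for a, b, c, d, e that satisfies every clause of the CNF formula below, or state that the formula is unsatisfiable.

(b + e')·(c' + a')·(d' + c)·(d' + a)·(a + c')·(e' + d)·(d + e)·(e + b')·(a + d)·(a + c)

Branch on b: set b = 1.
(e) alone gives e = 1.
(d) alone gives d = 1.
(c) alone gives c = 1.
(a') alone gives a = 0.
But (a) is also a unit clause — contradiction.
So b must be the other value — set b = 0.
(e') alone gives e = 0.
(d) alone gives d = 1.
(c) alone gives c = 1.
(a') alone gives a = 0.
But (a) is also a unit clause — contradiction.
Both values of b lead to a conflict.

UNSATISFIABLE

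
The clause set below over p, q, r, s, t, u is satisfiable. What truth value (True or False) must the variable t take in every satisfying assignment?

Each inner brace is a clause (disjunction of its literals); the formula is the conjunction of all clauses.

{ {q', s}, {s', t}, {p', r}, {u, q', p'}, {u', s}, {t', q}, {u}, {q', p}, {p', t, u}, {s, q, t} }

True

Suppose t = 0.
From the singleton clause (s'), s = 0.
From the singleton clause (q'), q = 0.
That conflicts with the unit clause (q).
So every satisfying assignment has t = True.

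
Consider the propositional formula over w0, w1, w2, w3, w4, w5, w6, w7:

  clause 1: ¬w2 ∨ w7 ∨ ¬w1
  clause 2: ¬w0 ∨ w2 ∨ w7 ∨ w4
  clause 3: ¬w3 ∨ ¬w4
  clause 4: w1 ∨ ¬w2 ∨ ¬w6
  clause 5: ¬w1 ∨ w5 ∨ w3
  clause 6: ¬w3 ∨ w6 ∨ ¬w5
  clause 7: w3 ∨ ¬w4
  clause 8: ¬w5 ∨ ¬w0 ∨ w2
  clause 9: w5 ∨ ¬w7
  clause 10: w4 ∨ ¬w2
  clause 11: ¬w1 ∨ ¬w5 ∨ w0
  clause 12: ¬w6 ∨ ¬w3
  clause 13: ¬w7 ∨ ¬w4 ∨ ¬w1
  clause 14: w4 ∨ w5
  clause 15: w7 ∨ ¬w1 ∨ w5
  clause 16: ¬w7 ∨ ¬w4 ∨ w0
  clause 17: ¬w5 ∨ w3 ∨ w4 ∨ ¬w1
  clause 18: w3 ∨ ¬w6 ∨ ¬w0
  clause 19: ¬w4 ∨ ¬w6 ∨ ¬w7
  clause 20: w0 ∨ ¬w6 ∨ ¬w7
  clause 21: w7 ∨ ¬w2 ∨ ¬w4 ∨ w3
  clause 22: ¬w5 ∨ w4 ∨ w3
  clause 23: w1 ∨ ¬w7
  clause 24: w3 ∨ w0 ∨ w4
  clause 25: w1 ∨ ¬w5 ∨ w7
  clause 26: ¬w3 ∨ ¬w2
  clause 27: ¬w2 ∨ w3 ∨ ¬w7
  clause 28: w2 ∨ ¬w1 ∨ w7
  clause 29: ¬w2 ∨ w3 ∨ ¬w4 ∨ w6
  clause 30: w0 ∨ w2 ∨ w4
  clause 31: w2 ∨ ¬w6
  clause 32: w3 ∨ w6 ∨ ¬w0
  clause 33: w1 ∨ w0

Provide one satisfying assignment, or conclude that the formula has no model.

Suppose w3 = False.
Unit clause (¬w4) forces w4 = False.
Unit clause (¬w2) forces w2 = False.
Unit clause (w5) forces w5 = True.
But (¬w5) is also a unit clause — contradiction.
That branch fails; take w3 = True instead.
Unit clause (¬w4) forces w4 = False.
Unit clause (¬w2) forces w2 = False.
Unit clause (¬w6) forces w6 = False.
Unit clause (¬w5) forces w5 = False.
But (w5) is also a unit clause — contradiction.
Either choice for w3 ends in contradiction.

UNSATISFIABLE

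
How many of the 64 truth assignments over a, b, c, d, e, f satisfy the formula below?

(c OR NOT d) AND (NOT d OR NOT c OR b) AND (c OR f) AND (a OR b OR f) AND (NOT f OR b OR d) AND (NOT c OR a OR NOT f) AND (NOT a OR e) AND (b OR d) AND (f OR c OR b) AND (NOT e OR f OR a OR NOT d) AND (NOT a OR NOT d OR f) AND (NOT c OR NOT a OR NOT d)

There are 2^6 = 64 truth assignments over (a, b, c, d, e, f).
Split on a. With a = true, the clauses containing a are satisfied and NOT a drops from the rest; 3 of the 2^5 = 32 assignments to the other variables satisfy what remains.
With a = false, by the same count on the reduced clause set, 5 assignments work.
Total: 3 + 5 = 8.

8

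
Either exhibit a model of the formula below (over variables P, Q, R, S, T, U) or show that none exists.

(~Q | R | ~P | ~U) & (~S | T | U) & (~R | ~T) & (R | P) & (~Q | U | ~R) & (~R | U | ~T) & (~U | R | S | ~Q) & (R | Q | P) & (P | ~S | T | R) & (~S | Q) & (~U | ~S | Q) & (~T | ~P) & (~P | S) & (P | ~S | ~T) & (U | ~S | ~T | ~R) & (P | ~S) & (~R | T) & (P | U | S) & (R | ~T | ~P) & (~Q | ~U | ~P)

Case R = 0:
(P) alone gives P = 1.
(~T) alone gives T = 0.
(S) alone gives S = 1.
(U) alone gives U = 1.
(~Q) alone gives Q = 0.
But (Q) is also a unit clause — contradiction.
That branch fails; take R = 1 instead.
(~T) alone gives T = 0.
But (T) is also a unit clause — contradiction.
Neither R = 1 nor R = 0 works.

UNSATISFIABLE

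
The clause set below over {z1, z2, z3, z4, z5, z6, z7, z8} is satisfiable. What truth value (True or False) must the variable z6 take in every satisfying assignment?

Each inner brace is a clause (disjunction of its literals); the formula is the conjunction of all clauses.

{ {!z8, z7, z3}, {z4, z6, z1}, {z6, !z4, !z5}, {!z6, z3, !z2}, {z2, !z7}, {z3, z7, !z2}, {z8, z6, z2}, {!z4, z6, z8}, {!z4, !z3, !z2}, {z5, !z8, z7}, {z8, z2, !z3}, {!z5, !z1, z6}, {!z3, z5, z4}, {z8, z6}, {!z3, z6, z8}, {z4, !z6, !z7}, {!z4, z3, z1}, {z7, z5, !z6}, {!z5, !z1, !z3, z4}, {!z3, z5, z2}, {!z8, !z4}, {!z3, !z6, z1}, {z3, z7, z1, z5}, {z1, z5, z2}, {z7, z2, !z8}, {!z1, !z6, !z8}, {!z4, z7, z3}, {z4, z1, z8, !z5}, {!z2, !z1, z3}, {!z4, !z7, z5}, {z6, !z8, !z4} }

Suppose z6 = false.
Unit clause (z8) forces z8 = true.
Unit clause (!z4) forces z4 = false.
Unit clause (z1) forces z1 = true.
Unit clause (!z5) forces z5 = false.
Unit clause (z7) forces z7 = true.
Unit clause (z2) forces z2 = true.
Unit clause (!z3) forces z3 = false.
But (z3) is also a unit clause — contradiction.
So every satisfying assignment has z6 = True.

True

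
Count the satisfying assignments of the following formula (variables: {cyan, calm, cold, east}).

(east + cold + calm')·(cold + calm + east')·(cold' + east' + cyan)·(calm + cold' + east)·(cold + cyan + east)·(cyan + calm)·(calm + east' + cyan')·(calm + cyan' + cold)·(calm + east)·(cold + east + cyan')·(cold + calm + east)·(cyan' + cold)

4

There are 2^4 = 16 truth assignments over (cyan, calm, cold, east).
Split on east. With east = 1, the clauses containing east are satisfied and east' drops from the rest; 2 of the 2^3 = 8 assignments to the other variables satisfy what remains.
With east = 0, by the same count on the reduced clause set, 2 assignments work.
Total: 2 + 2 = 4.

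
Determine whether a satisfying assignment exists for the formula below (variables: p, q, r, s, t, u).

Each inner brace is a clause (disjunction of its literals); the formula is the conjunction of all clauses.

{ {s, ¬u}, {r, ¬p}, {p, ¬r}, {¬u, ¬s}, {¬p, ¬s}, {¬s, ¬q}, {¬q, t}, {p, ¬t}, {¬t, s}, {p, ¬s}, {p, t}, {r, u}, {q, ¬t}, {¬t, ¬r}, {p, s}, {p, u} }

Yes

Branch on s: set s = False.
The clause (¬u) is unit, so u = False.
The clause (¬t) is unit, so t = False.
The clause (¬q) is unit, so q = False.
The clause (p) is unit, so p = True.
The clause (r) is unit, so r = True.
All clauses are satisfied.
A satisfying assignment: p: True,  q: False,  r: True,  s: False,  t: False,  u: False.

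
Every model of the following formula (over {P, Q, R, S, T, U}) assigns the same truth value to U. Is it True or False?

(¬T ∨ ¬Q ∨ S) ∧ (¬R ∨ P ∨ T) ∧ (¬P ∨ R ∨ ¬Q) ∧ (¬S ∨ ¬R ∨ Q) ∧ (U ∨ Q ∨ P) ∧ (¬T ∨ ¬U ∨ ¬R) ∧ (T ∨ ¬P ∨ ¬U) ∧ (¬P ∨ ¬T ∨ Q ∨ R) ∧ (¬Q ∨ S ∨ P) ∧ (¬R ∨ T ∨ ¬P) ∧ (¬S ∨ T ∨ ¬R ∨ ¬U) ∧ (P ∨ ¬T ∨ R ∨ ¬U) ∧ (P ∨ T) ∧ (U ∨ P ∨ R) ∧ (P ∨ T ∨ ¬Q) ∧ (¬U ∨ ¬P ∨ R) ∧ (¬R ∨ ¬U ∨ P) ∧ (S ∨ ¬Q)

Suppose U = True.
Branch on T: set T = False.
The clause (¬P) is unit, so P = False.
Now (P) is unsatisfied and unit — conflict.
Undo T and try T = True.
The clause (¬R) is unit, so R = False.
The clause (P) is unit, so P = True.
Now (¬P) is unsatisfied and unit — conflict.
Either choice for T ends in contradiction.
So every satisfying assignment has U = False.

False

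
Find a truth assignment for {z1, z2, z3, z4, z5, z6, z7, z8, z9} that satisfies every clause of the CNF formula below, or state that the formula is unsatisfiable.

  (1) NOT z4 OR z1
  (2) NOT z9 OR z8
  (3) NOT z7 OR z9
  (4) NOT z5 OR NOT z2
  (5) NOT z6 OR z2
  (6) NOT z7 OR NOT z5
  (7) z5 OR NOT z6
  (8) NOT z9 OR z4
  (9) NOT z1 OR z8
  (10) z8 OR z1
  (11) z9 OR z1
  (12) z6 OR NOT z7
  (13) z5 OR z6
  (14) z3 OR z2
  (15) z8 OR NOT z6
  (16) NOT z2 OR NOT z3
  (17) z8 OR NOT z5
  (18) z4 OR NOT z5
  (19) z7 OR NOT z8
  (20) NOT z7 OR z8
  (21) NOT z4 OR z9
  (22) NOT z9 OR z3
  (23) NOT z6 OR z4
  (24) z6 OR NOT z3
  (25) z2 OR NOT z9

UNSATISFIABLE

Try z4 = false.
The clause (NOT z9) is unit, so z9 = false.
The clause (NOT z7) is unit, so z7 = false.
The clause (z1) is unit, so z1 = true.
The clause (z8) is unit, so z8 = true.
But (NOT z8) is also a unit clause — contradiction.
Backtrack on z4: now try z4 = true.
The clause (z1) is unit, so z1 = true.
The clause (z8) is unit, so z8 = true.
The clause (z7) is unit, so z7 = true.
The clause (z9) is unit, so z9 = true.
The clause (NOT z5) is unit, so z5 = false.
The clause (NOT z6) is unit, so z6 = false.
But (z6) is also a unit clause — contradiction.
Either choice for z4 ends in contradiction.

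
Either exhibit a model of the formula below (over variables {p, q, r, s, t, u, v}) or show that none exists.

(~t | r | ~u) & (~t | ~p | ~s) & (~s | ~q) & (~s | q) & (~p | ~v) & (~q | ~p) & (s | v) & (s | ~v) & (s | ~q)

Suppose s = 0.
From the singleton clause (v), v = 1.
Now (~v) is unsatisfied and unit — conflict.
Undo s and try s = 1.
From the singleton clause (~q), q = 0.
Now (q) is unsatisfied and unit — conflict.
Both values of s lead to a conflict.

UNSATISFIABLE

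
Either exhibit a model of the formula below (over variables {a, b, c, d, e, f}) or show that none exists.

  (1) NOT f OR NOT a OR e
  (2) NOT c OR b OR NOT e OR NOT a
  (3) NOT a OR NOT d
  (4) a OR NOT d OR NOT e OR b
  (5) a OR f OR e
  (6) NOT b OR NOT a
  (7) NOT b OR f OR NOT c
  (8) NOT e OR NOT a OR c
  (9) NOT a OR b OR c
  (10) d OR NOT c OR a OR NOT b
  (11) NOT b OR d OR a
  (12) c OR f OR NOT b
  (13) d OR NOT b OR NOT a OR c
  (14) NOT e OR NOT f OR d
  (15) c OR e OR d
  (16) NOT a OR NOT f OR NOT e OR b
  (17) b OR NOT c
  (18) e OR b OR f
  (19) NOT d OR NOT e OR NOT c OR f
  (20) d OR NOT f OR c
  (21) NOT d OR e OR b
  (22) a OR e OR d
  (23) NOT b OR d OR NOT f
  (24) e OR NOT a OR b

Suppose a = false.
Suppose f = false.
Unit clause (e) forces e = true.
Suppose d = false.
Unit clause (NOT b) forces b = false.
Unit clause (NOT c) forces c = false.
Every clause now holds.

a=false, b=false, c=false, d=false, e=true, f=false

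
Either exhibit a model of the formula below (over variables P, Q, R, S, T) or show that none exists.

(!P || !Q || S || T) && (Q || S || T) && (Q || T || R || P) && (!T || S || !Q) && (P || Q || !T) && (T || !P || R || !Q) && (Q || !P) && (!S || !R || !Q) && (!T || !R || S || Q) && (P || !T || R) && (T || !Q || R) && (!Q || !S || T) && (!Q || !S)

Case Q = false:
Unit clause (!P) forces P = false.
Unit clause (!T) forces T = false.
Unit clause (S) forces S = true.
Unit clause (R) forces R = true.
Every clause now holds.

P: false,  Q: false,  R: true,  S: true,  T: false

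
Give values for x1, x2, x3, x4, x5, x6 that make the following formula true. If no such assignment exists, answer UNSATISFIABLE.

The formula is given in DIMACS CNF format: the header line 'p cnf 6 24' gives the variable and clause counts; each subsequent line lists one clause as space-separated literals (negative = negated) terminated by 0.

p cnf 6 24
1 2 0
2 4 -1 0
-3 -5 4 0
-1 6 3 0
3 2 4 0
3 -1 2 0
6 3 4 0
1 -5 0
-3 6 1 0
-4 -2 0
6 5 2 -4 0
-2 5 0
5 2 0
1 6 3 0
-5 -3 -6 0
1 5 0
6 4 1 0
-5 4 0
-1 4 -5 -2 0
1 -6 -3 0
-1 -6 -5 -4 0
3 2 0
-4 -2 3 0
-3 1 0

x1=True, x2=False, x3=True, x4=True, x5=True, x6=False

Branch on x1: set x1 = True.
Branch on x2: set x2 = False.
The clause (x4) is unit, so x4 = True.
The clause (x3) is unit, so x3 = True.
The clause (x5) is unit, so x5 = True.
The clause (¬x6) is unit, so x6 = False.
This assignment satisfies each clause.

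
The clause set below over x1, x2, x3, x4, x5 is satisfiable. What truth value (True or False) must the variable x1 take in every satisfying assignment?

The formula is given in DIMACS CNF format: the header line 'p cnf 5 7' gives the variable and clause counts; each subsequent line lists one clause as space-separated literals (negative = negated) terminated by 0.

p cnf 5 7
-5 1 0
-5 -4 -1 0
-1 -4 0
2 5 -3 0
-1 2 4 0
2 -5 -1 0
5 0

True

Suppose x1 = False.
Unit clause (¬x5) forces x5 = False.
But (x5) is also a unit clause — contradiction.
So every satisfying assignment has x1 = True.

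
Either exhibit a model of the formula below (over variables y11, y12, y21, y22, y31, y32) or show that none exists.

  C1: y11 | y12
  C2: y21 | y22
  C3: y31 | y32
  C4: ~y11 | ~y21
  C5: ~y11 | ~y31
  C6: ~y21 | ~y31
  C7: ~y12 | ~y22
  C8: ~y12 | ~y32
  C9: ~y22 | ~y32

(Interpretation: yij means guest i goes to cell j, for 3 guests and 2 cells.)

Try y11 = 1.
Unit clause (~y21) forces y21 = 0.
Unit clause (y22) forces y22 = 1.
Unit clause (~y31) forces y31 = 0.
Unit clause (y32) forces y32 = 1.
But (~y32) is also a unit clause — contradiction.
Backtrack on y11: now try y11 = 0.
Unit clause (y12) forces y12 = 1.
Unit clause (~y22) forces y22 = 0.
Unit clause (y21) forces y21 = 1.
Unit clause (~y31) forces y31 = 0.
Unit clause (y32) forces y32 = 1.
But (~y32) is also a unit clause — contradiction.
Either choice for y11 ends in contradiction.

UNSATISFIABLE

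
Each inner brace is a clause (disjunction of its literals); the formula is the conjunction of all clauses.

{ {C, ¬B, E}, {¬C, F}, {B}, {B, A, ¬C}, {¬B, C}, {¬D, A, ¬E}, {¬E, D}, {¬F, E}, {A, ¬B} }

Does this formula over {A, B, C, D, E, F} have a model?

From the singleton clause (B), B = True.
From the singleton clause (C), C = True.
From the singleton clause (F), F = True.
From the singleton clause (E), E = True.
From the singleton clause (D), D = True.
From the singleton clause (A), A = True.
Every clause now holds.
A satisfying assignment: A=True,  B=True,  C=True,  D=True,  E=True,  F=True.

Yes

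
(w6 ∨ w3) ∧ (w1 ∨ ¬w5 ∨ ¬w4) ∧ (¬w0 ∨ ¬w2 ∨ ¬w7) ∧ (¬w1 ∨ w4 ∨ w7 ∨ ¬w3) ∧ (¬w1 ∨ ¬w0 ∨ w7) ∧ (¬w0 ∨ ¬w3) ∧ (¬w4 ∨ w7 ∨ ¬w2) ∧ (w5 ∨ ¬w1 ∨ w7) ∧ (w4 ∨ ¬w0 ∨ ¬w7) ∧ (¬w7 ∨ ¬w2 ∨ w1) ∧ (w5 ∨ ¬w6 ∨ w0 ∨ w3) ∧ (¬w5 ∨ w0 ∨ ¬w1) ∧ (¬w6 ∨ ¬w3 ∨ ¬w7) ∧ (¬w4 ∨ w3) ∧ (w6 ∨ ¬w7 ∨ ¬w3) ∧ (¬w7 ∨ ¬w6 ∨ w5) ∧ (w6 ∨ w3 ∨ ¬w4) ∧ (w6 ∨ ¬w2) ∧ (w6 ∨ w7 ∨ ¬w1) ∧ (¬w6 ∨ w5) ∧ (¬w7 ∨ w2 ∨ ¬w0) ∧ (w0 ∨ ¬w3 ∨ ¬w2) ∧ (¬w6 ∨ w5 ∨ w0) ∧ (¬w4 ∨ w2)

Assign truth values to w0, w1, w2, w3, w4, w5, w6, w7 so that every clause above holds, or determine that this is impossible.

w0 ↦ False; w1 ↦ False; w2 ↦ False; w3 ↦ False; w4 ↦ False; w5 ↦ True; w6 ↦ True; w7 ↦ True

Try w6 = True.
(w5) alone gives w5 = True.
Try w1 = False.
(¬w4) alone gives w4 = False.
Try w0 = False.
Try w7 = True.
(¬w2) alone gives w2 = False.
(¬w3) alone gives w3 = False.
Every clause now holds.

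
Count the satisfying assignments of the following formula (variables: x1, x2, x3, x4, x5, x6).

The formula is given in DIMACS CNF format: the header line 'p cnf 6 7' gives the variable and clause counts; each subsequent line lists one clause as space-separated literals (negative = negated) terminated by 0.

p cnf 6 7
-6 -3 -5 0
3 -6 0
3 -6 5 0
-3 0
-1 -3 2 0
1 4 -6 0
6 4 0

There are 2^6 = 64 truth assignments over (x1, x2, x3, x4, x5, x6).
Split on x6. With x6 = True, the clauses containing x6 are satisfied and ¬x6 drops from the rest; 0 of the 2^5 = 32 assignments to the other variables satisfy what remains.
With x6 = False, by the same count on the reduced clause set, 8 assignments work.
(One model: x1=F, x2=F, x3=F, x4=T, x5=F, x6=F.)
Total: 0 + 8 = 8.

8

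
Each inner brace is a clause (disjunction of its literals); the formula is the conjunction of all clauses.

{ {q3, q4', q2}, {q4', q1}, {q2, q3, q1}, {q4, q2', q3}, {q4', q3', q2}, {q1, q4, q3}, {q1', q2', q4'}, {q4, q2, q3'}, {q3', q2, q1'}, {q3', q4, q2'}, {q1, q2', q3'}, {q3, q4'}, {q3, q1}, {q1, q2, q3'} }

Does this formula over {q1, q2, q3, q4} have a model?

Try q4 = 0.
Try q2 = 0.
(q3') alone gives q3 = 0.
(q1) alone gives q1 = 1.
All clauses are satisfied.
A satisfying assignment: q1 ↦ 1; q2 ↦ 0; q3 ↦ 0; q4 ↦ 0.

Yes, satisfiable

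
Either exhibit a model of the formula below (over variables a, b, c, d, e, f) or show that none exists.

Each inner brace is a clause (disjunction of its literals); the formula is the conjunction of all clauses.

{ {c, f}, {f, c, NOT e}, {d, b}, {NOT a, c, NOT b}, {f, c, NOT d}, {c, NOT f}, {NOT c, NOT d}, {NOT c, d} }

UNSATISFIABLE

Branch on c: set c = true.
From the singleton clause (NOT d), d = false.
That conflicts with the unit clause (d).
Backtrack on c: now try c = false.
From the singleton clause (f), f = true.
That conflicts with the unit clause (NOT f).
Both values of c lead to a conflict.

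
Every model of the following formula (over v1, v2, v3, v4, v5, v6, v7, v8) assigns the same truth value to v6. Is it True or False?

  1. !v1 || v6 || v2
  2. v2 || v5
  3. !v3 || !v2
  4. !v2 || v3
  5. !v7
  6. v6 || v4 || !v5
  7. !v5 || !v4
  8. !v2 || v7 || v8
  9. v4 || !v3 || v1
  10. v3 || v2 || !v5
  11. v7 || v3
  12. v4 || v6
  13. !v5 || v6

True

Suppose v6 = false.
Unit clause (!v7) forces v7 = false.
Unit clause (v3) forces v3 = true.
Unit clause (!v2) forces v2 = false.
Unit clause (!v1) forces v1 = false.
Unit clause (v5) forces v5 = true.
Now (!v5) is unsatisfied and unit — conflict.
So every satisfying assignment has v6 = True.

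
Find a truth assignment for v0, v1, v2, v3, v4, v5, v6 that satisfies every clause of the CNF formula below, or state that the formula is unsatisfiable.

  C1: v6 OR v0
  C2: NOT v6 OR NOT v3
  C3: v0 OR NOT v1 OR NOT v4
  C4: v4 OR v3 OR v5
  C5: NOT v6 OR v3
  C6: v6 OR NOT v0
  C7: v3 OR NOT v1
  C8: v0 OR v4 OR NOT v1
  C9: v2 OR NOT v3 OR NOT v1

UNSATISFIABLE

Suppose v6 = true.
Unit clause (NOT v3) forces v3 = false.
But (v3) is also a unit clause — contradiction.
Undo v6 and try v6 = false.
Unit clause (v0) forces v0 = true.
But (NOT v0) is also a unit clause — contradiction.
Neither v6 = true nor v6 = false works.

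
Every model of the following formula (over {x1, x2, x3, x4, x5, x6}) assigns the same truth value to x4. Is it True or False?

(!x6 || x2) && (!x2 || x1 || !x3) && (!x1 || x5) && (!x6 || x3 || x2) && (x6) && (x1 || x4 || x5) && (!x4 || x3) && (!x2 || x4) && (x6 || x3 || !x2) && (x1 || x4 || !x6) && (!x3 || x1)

Suppose x4 = false.
The clause (x6) is unit, so x6 = true.
The clause (x2) is unit, so x2 = true.
But (!x2) is also a unit clause — contradiction.
So every satisfying assignment has x4 = True.

True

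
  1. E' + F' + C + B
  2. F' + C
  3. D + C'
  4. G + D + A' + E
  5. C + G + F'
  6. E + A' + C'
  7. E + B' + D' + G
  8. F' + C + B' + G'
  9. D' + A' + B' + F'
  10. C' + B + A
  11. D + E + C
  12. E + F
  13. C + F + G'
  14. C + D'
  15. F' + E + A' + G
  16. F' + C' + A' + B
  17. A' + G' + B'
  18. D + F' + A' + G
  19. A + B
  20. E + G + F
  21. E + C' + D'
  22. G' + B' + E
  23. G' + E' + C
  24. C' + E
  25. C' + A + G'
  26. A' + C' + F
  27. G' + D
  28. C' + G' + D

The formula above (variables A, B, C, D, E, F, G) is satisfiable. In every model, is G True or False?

Suppose G = 1.
From the singleton clause (D), D = 1.
From the singleton clause (C), C = 1.
From the singleton clause (E), E = 1.
From the singleton clause (A), A = 1.
From the singleton clause (B'), B = 0.
From the singleton clause (F'), F = 0.
Now (F) is unsatisfied and unit — conflict.
So every satisfying assignment has G = False.

False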